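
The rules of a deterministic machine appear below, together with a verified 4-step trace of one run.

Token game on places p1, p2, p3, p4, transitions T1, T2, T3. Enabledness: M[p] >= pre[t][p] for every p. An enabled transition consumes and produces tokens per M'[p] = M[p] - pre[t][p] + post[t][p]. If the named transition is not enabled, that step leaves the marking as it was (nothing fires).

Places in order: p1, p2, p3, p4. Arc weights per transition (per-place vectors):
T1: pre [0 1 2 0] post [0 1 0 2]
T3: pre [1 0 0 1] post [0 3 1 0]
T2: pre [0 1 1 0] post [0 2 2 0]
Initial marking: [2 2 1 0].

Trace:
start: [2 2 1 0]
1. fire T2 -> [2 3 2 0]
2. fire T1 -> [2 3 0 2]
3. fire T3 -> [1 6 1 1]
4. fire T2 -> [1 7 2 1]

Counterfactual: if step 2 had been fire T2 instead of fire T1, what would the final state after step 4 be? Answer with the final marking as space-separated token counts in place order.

(re-executing from step 2 with the substitution; state before step 2: [2 3 2 0])
2. fire T2 -> [2 4 3 0]
3. fire T3 -> [2 4 3 0]
4. fire T2 -> [2 5 4 0]

2 5 4 0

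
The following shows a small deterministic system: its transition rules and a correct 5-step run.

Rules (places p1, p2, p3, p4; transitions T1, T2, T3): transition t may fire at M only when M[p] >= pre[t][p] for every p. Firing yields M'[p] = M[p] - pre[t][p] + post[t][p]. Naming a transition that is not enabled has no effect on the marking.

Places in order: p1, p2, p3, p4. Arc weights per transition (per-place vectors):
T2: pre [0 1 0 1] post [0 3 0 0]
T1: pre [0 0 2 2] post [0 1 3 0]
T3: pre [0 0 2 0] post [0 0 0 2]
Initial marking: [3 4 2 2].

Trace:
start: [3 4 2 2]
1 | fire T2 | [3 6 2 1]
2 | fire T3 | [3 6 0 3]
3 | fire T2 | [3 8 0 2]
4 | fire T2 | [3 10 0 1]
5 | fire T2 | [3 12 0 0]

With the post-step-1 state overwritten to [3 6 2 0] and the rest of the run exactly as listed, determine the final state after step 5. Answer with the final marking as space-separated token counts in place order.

state after step 1 := [3 6 2 0]
2 | fire T3 | [3 6 0 2]
3 | fire T2 | [3 8 0 1]
4 | fire T2 | [3 10 0 0]
5 | fire T2 | [3 10 0 0]

3 10 0 0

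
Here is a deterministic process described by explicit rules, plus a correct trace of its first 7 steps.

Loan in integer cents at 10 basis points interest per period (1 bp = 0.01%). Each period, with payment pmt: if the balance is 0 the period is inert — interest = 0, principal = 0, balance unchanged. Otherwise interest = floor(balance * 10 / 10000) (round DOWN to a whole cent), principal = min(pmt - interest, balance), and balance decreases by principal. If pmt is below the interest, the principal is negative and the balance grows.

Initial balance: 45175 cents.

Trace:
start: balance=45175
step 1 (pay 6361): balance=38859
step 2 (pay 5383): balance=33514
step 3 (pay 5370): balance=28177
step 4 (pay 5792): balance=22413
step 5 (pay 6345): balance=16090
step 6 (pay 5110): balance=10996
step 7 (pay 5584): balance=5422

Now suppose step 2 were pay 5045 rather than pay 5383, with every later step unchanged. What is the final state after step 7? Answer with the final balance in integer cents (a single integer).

(re-executing from step 2 with the substitution; state before step 2: balance=38859)
step 2 (pay 5045): balance=33852
step 3 (pay 5370): balance=28515
step 4 (pay 5792): balance=22751
step 5 (pay 6345): balance=16428
step 6 (pay 5110): balance=11334
step 7 (pay 5584): balance=5761

5761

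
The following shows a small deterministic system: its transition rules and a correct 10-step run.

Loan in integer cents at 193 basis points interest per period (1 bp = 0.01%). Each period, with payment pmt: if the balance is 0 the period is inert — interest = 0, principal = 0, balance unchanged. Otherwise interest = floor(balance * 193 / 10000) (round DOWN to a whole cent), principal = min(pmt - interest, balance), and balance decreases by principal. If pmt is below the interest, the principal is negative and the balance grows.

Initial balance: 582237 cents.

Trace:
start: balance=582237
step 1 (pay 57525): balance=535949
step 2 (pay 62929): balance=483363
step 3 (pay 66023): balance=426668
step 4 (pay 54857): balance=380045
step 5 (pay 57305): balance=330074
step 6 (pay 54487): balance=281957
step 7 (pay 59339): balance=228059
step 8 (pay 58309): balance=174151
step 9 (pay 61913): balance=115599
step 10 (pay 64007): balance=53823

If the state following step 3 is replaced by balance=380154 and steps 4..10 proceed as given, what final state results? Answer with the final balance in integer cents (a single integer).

state after step 3 := balance=380154
step 4 (pay 54857): balance=332633
step 5 (pay 57305): balance=281747
step 6 (pay 54487): balance=232697
step 7 (pay 59339): balance=177849
step 8 (pay 58309): balance=122972
step 9 (pay 61913): balance=63432
step 10 (pay 64007): balance=649

649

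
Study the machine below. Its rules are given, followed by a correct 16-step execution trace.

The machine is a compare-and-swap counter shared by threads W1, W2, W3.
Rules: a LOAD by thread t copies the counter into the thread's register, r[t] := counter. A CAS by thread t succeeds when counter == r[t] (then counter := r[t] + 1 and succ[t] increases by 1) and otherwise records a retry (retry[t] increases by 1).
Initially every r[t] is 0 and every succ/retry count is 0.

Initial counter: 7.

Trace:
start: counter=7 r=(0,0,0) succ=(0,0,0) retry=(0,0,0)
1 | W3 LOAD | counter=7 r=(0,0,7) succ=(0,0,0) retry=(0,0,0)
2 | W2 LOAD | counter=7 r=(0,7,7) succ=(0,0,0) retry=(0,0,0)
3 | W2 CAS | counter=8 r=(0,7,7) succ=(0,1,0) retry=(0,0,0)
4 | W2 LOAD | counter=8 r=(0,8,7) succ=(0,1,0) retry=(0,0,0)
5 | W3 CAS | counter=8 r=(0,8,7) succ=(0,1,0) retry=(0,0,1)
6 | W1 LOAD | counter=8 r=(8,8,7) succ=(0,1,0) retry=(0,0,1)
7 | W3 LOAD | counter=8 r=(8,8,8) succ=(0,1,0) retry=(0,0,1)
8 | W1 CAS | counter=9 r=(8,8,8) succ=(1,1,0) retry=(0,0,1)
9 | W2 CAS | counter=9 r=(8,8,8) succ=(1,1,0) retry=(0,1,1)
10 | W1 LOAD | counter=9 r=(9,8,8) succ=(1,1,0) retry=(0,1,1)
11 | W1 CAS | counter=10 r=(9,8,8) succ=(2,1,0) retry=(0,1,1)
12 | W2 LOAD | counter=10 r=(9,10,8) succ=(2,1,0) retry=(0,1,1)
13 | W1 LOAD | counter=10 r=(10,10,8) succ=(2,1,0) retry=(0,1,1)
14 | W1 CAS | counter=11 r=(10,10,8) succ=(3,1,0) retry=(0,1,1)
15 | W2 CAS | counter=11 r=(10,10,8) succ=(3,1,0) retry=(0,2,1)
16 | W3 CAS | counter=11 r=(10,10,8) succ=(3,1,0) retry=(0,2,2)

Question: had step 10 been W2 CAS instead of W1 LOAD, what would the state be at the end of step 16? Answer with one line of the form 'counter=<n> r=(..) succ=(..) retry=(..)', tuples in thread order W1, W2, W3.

(re-executing from step 10 with the substitution; state before step 10: counter=9 r=(8,8,8) succ=(1,1,0) retry=(0,1,1))
10 | W2 CAS | counter=9 r=(8,8,8) succ=(1,1,0) retry=(0,2,1)
11 | W1 CAS | counter=9 r=(8,8,8) succ=(1,1,0) retry=(1,2,1)
12 | W2 LOAD | counter=9 r=(8,9,8) succ=(1,1,0) retry=(1,2,1)
13 | W1 LOAD | counter=9 r=(9,9,8) succ=(1,1,0) retry=(1,2,1)
14 | W1 CAS | counter=10 r=(9,9,8) succ=(2,1,0) retry=(1,2,1)
15 | W2 CAS | counter=10 r=(9,9,8) succ=(2,1,0) retry=(1,3,1)
16 | W3 CAS | counter=10 r=(9,9,8) succ=(2,1,0) retry=(1,3,2)

counter=10 r=(9,9,8) succ=(2,1,0) retry=(1,3,2)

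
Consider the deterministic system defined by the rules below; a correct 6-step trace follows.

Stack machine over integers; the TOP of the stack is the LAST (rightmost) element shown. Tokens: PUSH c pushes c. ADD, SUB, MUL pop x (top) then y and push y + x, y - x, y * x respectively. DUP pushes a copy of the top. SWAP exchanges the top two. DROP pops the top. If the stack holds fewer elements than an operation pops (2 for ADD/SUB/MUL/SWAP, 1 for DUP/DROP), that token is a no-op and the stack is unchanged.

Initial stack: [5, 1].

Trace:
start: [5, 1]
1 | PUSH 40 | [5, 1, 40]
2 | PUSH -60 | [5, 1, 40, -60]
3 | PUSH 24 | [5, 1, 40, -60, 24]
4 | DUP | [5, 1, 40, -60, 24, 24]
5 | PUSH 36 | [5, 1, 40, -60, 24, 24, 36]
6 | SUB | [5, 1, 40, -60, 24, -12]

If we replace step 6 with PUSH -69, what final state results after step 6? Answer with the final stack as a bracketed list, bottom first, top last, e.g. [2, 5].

(re-executing from step 6 with the substitution; state before step 6: [5, 1, 40, -60, 24, 24, 36])
6 | PUSH -69 | [5, 1, 40, -60, 24, 24, 36, -69]

[5, 1, 40, -60, 24, 24, 36, -69]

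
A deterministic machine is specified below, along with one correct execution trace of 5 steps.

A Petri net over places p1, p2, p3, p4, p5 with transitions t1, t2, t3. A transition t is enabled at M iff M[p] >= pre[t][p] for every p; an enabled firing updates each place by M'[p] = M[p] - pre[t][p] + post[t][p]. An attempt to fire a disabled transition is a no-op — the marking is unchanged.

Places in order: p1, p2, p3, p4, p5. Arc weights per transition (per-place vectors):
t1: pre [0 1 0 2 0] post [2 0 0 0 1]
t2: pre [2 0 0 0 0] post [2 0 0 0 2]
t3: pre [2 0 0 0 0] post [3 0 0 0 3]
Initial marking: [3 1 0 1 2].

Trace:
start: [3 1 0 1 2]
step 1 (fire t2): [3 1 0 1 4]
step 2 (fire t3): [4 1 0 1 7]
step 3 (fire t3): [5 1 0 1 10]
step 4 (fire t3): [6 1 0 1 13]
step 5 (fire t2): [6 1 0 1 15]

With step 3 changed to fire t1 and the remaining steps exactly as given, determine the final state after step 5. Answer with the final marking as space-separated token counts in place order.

5 1 0 1 12

(re-executing from step 3 with the substitution; state before step 3: [4 1 0 1 7])
step 3 (fire t1): [4 1 0 1 7]
step 4 (fire t3): [5 1 0 1 10]
step 5 (fire t2): [5 1 0 1 12]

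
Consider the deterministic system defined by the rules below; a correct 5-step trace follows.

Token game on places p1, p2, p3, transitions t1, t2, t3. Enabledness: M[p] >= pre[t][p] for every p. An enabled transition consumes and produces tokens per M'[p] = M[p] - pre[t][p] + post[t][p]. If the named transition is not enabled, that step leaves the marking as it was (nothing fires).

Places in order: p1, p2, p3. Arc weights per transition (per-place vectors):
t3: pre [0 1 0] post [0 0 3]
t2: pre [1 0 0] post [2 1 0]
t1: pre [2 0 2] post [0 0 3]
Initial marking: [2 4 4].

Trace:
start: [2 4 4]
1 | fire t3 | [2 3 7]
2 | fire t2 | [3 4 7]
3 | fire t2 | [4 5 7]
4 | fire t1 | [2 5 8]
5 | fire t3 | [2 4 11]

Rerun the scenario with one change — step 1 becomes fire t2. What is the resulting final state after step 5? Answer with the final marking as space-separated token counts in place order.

3 6 8

(re-executing from step 1 with the substitution; state before step 1: [2 4 4])
1 | fire t2 | [3 5 4]
2 | fire t2 | [4 6 4]
3 | fire t2 | [5 7 4]
4 | fire t1 | [3 7 5]
5 | fire t3 | [3 6 8]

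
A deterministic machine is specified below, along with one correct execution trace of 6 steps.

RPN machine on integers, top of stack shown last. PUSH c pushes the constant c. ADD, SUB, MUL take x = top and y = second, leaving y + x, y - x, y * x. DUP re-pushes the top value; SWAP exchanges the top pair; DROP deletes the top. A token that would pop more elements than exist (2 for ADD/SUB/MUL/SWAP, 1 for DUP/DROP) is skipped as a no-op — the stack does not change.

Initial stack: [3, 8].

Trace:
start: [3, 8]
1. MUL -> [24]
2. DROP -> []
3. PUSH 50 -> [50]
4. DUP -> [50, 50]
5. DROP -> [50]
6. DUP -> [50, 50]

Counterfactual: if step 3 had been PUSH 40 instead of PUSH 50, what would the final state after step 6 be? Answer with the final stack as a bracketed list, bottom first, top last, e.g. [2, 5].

(re-executing from step 3 with the substitution; state before step 3: [])
3. PUSH 40 -> [40]
4. DUP -> [40, 40]
5. DROP -> [40]
6. DUP -> [40, 40]

[40, 40]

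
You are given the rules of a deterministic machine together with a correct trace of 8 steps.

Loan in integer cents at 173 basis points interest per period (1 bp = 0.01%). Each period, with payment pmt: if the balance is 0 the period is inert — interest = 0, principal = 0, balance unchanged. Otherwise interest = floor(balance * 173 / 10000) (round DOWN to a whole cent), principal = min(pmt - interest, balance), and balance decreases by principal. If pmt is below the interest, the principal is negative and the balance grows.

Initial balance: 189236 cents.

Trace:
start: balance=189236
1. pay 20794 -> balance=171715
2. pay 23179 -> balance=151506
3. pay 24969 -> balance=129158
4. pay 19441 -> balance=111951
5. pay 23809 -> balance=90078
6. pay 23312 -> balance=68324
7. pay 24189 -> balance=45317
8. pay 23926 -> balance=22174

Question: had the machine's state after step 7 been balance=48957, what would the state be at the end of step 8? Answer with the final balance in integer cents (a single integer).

state after step 7 := balance=48957
8. pay 23926 -> balance=25877

25877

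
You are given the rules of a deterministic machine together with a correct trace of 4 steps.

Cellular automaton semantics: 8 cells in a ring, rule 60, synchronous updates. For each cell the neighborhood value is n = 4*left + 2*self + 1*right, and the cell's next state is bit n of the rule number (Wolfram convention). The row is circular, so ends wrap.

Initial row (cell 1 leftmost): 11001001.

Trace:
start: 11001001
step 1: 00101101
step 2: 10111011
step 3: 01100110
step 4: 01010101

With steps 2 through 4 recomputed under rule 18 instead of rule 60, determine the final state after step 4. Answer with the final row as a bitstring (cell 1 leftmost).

(re-executing steps 2..4 under rule 18; state before step 2: 00101101)
step 2: 11000000
step 3: 00100001
step 4: 11010010

11010010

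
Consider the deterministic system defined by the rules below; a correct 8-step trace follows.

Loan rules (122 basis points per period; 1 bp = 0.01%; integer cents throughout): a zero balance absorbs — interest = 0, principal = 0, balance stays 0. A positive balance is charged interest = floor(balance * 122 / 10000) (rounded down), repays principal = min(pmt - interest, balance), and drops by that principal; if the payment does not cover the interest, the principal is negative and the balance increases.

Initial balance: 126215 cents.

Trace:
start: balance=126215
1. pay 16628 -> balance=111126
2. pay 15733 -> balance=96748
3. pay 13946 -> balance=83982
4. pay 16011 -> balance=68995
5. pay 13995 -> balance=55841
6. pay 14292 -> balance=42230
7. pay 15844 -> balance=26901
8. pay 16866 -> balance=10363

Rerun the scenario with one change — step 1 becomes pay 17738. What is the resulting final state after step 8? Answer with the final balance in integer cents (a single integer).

9154

(re-executing from step 1 with the substitution; state before step 1: balance=126215)
1. pay 17738 -> balance=110016
2. pay 15733 -> balance=95625
3. pay 13946 -> balance=82845
4. pay 16011 -> balance=67844
5. pay 13995 -> balance=54676
6. pay 14292 -> balance=41051
7. pay 15844 -> balance=25707
8. pay 16866 -> balance=9154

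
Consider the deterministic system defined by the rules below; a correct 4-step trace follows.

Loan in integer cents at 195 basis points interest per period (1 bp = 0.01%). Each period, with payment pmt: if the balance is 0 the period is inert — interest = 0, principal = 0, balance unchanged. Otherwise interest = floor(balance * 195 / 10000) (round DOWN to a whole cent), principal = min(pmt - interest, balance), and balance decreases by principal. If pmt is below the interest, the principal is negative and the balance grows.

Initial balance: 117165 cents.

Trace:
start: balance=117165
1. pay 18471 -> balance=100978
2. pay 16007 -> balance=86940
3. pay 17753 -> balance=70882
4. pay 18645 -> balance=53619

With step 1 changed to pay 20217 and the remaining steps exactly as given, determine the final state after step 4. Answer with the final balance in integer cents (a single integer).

51768

(re-executing from step 1 with the substitution; state before step 1: balance=117165)
1. pay 20217 -> balance=99232
2. pay 16007 -> balance=85160
3. pay 17753 -> balance=69067
4. pay 18645 -> balance=51768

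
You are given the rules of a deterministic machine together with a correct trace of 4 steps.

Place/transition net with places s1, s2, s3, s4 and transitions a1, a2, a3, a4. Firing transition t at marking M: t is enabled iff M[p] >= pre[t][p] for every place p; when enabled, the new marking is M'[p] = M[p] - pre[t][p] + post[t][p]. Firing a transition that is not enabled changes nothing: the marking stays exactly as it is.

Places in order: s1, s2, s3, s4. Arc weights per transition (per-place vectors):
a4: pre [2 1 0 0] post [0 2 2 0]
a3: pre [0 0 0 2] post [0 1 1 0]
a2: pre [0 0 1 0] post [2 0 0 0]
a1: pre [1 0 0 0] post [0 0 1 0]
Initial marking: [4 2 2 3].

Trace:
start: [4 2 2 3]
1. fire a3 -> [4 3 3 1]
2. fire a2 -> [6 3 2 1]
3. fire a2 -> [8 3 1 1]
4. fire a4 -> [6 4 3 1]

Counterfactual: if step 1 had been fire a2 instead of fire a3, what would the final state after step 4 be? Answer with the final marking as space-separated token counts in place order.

6 3 2 3

(re-executing from step 1 with the substitution; state before step 1: [4 2 2 3])
1. fire a2 -> [6 2 1 3]
2. fire a2 -> [8 2 0 3]
3. fire a2 -> [8 2 0 3]
4. fire a4 -> [6 3 2 3]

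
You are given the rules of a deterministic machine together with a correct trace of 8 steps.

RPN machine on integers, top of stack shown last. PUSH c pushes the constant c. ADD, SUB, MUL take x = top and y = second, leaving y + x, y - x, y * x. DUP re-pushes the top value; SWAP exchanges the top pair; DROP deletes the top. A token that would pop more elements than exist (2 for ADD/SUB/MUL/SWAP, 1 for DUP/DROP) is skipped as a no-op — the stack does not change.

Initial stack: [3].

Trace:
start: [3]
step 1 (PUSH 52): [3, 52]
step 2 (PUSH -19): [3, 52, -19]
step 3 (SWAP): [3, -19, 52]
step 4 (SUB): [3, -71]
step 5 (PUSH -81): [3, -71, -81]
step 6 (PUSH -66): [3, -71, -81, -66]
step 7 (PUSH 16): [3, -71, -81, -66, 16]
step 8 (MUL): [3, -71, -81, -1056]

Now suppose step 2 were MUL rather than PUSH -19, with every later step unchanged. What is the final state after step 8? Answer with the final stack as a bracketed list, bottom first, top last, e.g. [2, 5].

[156, -81, -1056]

(re-executing from step 2 with the substitution; state before step 2: [3, 52])
step 2 (MUL): [156]
step 3 (SWAP): [156]
step 4 (SUB): [156]
step 5 (PUSH -81): [156, -81]
step 6 (PUSH -66): [156, -81, -66]
step 7 (PUSH 16): [156, -81, -66, 16]
step 8 (MUL): [156, -81, -1056]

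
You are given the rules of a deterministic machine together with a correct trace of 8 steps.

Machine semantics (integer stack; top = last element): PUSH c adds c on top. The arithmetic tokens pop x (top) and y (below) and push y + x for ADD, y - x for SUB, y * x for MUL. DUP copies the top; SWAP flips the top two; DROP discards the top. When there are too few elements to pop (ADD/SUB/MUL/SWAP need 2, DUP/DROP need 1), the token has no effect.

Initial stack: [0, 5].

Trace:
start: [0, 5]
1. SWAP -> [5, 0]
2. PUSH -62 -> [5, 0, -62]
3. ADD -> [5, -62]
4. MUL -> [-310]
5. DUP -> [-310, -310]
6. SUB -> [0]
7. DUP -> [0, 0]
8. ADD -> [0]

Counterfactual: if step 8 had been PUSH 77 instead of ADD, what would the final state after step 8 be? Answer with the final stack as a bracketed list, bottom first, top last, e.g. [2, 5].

(re-executing from step 8 with the substitution; state before step 8: [0, 0])
8. PUSH 77 -> [0, 0, 77]

[0, 0, 77]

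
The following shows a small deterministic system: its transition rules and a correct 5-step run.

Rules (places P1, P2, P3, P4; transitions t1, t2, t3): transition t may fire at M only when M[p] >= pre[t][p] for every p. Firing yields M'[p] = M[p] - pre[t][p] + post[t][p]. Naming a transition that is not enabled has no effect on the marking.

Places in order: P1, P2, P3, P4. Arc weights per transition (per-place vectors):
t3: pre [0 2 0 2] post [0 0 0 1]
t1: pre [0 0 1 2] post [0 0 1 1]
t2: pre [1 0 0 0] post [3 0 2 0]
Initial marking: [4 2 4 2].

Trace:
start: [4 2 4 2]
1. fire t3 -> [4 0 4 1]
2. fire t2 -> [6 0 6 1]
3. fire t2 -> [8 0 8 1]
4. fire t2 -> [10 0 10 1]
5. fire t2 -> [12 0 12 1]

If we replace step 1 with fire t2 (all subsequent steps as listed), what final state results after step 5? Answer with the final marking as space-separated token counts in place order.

14 2 14 2

(re-executing from step 1 with the substitution; state before step 1: [4 2 4 2])
1. fire t2 -> [6 2 6 2]
2. fire t2 -> [8 2 8 2]
3. fire t2 -> [10 2 10 2]
4. fire t2 -> [12 2 12 2]
5. fire t2 -> [14 2 14 2]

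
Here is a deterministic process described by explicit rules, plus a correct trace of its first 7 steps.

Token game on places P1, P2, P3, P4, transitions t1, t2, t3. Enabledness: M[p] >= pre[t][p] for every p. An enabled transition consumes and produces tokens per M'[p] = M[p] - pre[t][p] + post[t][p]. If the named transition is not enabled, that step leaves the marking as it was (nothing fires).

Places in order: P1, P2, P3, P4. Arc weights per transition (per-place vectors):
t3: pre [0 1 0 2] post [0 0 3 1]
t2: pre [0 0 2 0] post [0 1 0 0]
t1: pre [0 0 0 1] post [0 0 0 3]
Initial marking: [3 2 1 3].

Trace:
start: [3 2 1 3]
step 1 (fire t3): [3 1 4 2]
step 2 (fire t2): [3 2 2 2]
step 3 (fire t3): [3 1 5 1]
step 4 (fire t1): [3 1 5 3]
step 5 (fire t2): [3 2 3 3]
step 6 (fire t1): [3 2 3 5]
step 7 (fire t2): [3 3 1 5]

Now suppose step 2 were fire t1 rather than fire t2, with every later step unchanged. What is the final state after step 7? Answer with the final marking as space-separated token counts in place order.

3 2 3 7

(re-executing from step 2 with the substitution; state before step 2: [3 1 4 2])
step 2 (fire t1): [3 1 4 4]
step 3 (fire t3): [3 0 7 3]
step 4 (fire t1): [3 0 7 5]
step 5 (fire t2): [3 1 5 5]
step 6 (fire t1): [3 1 5 7]
step 7 (fire t2): [3 2 3 7]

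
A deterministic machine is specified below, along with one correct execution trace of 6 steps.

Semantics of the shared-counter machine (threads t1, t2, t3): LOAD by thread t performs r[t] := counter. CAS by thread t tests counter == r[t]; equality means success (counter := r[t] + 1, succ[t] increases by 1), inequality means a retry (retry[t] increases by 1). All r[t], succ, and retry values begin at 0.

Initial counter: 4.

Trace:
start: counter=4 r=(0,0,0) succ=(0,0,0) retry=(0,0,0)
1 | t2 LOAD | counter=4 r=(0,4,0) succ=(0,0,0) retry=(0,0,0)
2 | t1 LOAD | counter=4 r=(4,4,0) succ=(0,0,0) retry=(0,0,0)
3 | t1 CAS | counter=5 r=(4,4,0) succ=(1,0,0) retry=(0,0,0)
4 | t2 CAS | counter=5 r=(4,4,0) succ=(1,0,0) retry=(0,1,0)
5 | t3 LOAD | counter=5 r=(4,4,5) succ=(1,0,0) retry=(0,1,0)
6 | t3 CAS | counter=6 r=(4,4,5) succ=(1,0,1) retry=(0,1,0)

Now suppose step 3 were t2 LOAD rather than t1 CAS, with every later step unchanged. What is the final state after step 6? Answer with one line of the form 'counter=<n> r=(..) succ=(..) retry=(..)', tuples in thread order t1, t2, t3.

counter=6 r=(4,4,5) succ=(0,1,1) retry=(0,0,0)

(re-executing from step 3 with the substitution; state before step 3: counter=4 r=(4,4,0) succ=(0,0,0) retry=(0,0,0))
3 | t2 LOAD | counter=4 r=(4,4,0) succ=(0,0,0) retry=(0,0,0)
4 | t2 CAS | counter=5 r=(4,4,0) succ=(0,1,0) retry=(0,0,0)
5 | t3 LOAD | counter=5 r=(4,4,5) succ=(0,1,0) retry=(0,0,0)
6 | t3 CAS | counter=6 r=(4,4,5) succ=(0,1,1) retry=(0,0,0)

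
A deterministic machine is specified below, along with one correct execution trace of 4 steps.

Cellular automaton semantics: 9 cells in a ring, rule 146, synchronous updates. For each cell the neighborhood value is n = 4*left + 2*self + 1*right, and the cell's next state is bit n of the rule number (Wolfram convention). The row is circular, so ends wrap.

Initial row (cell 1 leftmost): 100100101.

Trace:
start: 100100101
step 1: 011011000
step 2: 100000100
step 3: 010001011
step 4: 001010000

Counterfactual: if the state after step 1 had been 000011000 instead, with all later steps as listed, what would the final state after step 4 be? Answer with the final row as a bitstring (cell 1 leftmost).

010000001

state after step 1 := 000011000
step 2: 000100100
step 3: 001011010
step 4: 010000001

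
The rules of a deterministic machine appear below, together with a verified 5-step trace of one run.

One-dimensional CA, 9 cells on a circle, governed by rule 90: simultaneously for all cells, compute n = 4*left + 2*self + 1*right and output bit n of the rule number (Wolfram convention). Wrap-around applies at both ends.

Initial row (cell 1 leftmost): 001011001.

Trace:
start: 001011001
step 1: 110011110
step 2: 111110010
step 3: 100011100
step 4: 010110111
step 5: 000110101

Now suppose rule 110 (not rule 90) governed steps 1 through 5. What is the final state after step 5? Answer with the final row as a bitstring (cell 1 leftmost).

111101001

(re-executing steps 1..5 under rule 110; state before step 1: 001011001)
step 1: 011111011
step 2: 110001111
step 3: 010011000
step 4: 110111000
step 5: 111101001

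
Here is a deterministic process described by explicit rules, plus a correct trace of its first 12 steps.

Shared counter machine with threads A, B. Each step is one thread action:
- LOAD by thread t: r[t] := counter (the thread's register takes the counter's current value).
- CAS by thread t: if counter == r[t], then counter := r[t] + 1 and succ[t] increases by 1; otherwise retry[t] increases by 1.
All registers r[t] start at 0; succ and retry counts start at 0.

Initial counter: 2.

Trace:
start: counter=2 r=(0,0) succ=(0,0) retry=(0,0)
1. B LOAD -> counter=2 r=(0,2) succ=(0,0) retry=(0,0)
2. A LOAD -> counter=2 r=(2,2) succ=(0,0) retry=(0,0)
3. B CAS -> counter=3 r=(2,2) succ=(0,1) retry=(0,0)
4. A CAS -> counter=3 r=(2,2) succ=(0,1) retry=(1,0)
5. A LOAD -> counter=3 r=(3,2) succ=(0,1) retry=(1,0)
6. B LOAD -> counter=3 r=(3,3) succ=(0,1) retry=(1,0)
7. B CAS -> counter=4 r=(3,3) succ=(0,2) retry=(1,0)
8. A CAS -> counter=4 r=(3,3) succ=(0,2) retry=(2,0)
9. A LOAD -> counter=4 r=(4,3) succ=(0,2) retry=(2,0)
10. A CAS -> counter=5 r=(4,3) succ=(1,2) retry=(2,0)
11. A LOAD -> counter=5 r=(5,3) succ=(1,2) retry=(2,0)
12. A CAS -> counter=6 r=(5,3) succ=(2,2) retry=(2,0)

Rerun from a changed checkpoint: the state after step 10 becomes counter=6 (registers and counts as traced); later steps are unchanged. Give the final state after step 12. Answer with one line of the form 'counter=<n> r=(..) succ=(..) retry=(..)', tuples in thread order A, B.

counter=7 r=(6,3) succ=(2,2) retry=(2,0)

state after step 10 := counter=6 r=(4,3) succ=(1,2) retry=(2,0)
11. A LOAD -> counter=6 r=(6,3) succ=(1,2) retry=(2,0)
12. A CAS -> counter=7 r=(6,3) succ=(2,2) retry=(2,0)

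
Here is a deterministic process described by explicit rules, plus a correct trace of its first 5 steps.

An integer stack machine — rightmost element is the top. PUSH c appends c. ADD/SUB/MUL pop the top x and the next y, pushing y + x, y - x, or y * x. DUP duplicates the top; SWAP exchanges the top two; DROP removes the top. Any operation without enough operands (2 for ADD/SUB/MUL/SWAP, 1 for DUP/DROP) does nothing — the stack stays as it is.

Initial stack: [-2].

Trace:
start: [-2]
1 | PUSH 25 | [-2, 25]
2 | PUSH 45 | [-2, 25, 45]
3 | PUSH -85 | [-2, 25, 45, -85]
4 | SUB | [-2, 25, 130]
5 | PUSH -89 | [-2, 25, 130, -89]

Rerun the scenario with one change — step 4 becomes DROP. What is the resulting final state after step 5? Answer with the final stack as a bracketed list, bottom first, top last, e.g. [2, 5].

(re-executing from step 4 with the substitution; state before step 4: [-2, 25, 45, -85])
4 | DROP | [-2, 25, 45]
5 | PUSH -89 | [-2, 25, 45, -89]

[-2, 25, 45, -89]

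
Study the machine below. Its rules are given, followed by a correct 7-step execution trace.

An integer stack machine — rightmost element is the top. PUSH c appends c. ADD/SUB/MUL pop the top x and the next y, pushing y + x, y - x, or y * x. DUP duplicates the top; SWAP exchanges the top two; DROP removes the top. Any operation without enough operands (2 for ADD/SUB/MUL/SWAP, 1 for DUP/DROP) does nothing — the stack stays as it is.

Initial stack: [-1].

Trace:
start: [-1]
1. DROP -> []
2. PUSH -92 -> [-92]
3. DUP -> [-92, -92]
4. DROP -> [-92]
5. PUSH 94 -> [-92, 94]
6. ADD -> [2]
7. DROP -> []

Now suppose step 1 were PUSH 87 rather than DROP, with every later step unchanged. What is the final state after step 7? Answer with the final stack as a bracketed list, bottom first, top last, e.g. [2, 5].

[-1, 87]

(re-executing from step 1 with the substitution; state before step 1: [-1])
1. PUSH 87 -> [-1, 87]
2. PUSH -92 -> [-1, 87, -92]
3. DUP -> [-1, 87, -92, -92]
4. DROP -> [-1, 87, -92]
5. PUSH 94 -> [-1, 87, -92, 94]
6. ADD -> [-1, 87, 2]
7. DROP -> [-1, 87]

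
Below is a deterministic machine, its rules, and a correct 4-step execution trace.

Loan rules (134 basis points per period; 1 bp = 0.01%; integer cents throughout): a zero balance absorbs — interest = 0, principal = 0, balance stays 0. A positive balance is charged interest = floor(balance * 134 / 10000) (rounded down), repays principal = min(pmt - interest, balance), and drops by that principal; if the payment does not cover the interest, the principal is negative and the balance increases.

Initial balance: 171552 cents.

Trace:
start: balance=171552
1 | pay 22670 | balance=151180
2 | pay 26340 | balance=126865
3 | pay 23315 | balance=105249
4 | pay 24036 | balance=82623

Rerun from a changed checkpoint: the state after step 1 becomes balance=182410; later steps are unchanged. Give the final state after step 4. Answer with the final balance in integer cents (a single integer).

state after step 1 := balance=182410
2 | pay 26340 | balance=158514
3 | pay 23315 | balance=137323
4 | pay 24036 | balance=115127

115127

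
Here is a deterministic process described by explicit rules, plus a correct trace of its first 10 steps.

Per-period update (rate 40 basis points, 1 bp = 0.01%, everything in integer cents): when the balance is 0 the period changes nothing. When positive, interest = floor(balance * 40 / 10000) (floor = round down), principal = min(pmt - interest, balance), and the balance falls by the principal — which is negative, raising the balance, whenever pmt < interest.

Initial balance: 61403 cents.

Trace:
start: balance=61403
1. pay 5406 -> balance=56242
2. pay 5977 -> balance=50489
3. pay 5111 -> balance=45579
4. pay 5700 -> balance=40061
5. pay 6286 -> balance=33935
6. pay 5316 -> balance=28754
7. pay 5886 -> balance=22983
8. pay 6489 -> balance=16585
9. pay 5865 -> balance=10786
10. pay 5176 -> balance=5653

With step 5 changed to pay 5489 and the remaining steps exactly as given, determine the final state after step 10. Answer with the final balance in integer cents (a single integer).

(re-executing from step 5 with the substitution; state before step 5: balance=40061)
5. pay 5489 -> balance=34732
6. pay 5316 -> balance=29554
7. pay 5886 -> balance=23786
8. pay 6489 -> balance=17392
9. pay 5865 -> balance=11596
10. pay 5176 -> balance=6466

6466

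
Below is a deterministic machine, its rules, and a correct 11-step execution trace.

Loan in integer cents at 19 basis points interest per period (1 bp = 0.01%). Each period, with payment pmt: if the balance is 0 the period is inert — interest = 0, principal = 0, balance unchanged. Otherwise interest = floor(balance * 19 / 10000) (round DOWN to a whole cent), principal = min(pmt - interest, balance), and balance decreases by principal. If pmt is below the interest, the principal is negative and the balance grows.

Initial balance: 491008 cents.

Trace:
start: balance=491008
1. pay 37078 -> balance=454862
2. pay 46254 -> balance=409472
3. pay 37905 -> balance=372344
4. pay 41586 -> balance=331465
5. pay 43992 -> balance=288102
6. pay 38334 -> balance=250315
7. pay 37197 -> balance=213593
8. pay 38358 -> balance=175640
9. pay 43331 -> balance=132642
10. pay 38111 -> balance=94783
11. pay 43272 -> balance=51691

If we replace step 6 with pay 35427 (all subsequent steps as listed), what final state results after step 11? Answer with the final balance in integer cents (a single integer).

(re-executing from step 6 with the substitution; state before step 6: balance=288102)
6. pay 35427 -> balance=253222
7. pay 37197 -> balance=216506
8. pay 38358 -> balance=178559
9. pay 43331 -> balance=135567
10. pay 38111 -> balance=97713
11. pay 43272 -> balance=54626

54626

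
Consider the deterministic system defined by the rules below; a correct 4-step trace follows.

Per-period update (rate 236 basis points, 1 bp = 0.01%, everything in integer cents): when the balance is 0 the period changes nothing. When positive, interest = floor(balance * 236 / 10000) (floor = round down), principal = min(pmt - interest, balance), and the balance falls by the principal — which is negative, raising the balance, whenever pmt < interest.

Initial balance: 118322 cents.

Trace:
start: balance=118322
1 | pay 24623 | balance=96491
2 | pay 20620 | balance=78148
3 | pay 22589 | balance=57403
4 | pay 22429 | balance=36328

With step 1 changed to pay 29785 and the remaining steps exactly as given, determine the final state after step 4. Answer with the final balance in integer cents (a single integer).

30792

(re-executing from step 1 with the substitution; state before step 1: balance=118322)
1 | pay 29785 | balance=91329
2 | pay 20620 | balance=72864
3 | pay 22589 | balance=51994
4 | pay 22429 | balance=30792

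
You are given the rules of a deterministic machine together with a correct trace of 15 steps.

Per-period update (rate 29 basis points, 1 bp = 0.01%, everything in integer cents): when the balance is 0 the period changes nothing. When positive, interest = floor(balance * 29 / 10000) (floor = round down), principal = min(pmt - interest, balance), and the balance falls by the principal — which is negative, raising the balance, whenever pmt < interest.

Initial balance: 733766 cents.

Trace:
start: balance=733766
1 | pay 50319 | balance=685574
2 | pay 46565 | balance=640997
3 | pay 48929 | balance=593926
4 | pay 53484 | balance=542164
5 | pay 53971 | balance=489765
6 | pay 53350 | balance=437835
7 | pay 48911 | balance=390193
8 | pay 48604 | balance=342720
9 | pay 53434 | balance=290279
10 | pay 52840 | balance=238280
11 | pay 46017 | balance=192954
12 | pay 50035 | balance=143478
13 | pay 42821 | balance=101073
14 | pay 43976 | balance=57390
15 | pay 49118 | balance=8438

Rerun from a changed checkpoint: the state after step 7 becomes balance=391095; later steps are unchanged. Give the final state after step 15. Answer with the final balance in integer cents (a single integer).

state after step 7 := balance=391095
8 | pay 48604 | balance=343625
9 | pay 53434 | balance=291187
10 | pay 52840 | balance=239191
11 | pay 46017 | balance=193867
12 | pay 50035 | balance=144394
13 | pay 42821 | balance=101991
14 | pay 43976 | balance=58310
15 | pay 49118 | balance=9361

9361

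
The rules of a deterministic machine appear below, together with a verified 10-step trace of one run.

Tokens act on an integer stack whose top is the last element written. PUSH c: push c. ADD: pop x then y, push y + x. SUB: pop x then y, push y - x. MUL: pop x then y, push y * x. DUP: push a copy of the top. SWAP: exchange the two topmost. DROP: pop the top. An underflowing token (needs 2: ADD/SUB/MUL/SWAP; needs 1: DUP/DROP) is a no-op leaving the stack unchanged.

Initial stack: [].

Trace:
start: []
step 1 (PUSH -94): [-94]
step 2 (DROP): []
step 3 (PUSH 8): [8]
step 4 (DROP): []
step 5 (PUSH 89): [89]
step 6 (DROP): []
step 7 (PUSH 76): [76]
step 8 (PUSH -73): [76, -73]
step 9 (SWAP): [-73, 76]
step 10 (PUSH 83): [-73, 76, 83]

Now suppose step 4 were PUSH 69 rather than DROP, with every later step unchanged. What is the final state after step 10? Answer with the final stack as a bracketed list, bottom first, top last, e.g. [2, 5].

[8, 69, -73, 76, 83]

(re-executing from step 4 with the substitution; state before step 4: [8])
step 4 (PUSH 69): [8, 69]
step 5 (PUSH 89): [8, 69, 89]
step 6 (DROP): [8, 69]
step 7 (PUSH 76): [8, 69, 76]
step 8 (PUSH -73): [8, 69, 76, -73]
step 9 (SWAP): [8, 69, -73, 76]
step 10 (PUSH 83): [8, 69, -73, 76, 83]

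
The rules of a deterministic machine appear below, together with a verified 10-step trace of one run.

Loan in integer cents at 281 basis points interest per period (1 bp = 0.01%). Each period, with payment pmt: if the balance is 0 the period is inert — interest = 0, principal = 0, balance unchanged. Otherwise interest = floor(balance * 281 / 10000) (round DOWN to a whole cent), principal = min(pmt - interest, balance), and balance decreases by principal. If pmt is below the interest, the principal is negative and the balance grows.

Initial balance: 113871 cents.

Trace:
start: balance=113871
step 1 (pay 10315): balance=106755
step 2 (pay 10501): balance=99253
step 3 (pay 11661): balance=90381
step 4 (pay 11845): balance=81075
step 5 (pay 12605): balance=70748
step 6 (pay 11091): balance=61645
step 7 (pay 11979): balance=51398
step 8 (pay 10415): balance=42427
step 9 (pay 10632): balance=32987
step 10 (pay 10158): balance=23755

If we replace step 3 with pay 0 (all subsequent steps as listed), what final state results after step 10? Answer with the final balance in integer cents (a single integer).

(re-executing from step 3 with the substitution; state before step 3: balance=99253)
step 3 (pay 0): balance=102042
step 4 (pay 11845): balance=93064
step 5 (pay 12605): balance=83074
step 6 (pay 11091): balance=74317
step 7 (pay 11979): balance=64426
step 8 (pay 10415): balance=55821
step 9 (pay 10632): balance=46757
step 10 (pay 10158): balance=37912

37912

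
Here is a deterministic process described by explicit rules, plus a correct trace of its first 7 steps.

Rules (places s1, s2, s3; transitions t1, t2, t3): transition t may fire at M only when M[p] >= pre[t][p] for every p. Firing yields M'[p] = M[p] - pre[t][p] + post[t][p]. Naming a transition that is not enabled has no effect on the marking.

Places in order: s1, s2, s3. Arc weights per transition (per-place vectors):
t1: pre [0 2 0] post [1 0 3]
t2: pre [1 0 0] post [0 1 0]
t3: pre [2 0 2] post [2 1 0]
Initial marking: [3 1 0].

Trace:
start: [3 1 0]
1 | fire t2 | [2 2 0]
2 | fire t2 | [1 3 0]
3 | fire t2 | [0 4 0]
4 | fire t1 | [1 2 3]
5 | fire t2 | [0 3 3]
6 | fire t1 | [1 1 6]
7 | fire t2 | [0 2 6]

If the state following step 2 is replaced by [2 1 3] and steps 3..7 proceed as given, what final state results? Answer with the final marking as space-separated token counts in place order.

0 2 6

state after step 2 := [2 1 3]
3 | fire t2 | [1 2 3]
4 | fire t1 | [2 0 6]
5 | fire t2 | [1 1 6]
6 | fire t1 | [1 1 6]
7 | fire t2 | [0 2 6]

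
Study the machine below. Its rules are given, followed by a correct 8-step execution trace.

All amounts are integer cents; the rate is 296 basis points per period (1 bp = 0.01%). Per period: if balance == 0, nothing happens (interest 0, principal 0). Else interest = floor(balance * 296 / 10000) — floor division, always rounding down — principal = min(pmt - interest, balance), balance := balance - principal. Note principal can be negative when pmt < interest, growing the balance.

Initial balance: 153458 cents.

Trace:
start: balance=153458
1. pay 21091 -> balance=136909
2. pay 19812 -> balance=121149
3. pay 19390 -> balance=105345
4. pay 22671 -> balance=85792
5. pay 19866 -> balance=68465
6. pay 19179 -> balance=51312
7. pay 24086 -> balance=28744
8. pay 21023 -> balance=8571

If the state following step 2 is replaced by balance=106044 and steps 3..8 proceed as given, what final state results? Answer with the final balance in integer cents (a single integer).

state after step 2 := balance=106044
3. pay 19390 -> balance=89792
4. pay 22671 -> balance=69778
5. pay 19866 -> balance=51977
6. pay 19179 -> balance=34336
7. pay 24086 -> balance=11266
8. pay 21023 -> balance=0

0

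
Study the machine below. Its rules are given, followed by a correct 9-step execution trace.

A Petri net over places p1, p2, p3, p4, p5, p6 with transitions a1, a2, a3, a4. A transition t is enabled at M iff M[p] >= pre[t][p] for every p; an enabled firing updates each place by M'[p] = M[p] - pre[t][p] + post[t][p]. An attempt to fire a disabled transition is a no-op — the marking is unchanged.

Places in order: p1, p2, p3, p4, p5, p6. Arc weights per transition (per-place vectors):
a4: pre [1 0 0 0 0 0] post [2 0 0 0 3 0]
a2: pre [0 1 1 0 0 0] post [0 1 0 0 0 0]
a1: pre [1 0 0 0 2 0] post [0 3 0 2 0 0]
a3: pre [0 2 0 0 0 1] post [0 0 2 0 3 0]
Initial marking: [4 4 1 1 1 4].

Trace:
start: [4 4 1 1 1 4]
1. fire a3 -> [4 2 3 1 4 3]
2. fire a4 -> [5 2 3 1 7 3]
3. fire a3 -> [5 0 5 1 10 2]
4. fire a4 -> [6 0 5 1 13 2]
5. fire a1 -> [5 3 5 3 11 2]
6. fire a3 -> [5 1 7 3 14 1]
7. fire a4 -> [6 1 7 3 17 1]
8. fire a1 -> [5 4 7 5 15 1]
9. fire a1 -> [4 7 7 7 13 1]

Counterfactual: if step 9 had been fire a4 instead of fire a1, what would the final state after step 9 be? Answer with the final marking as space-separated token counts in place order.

6 4 7 5 18 1

(re-executing from step 9 with the substitution; state before step 9: [5 4 7 5 15 1])
9. fire a4 -> [6 4 7 5 18 1]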